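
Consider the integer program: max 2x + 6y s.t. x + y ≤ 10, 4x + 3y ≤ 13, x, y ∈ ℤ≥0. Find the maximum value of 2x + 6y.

24

(x,y)=(0,4) is feasible, giving 24.
(x,y)=(1,3) is feasible, giving 20.
(x,y)=(0,3) is feasible, giving 18.
The best lattice point is (0,4), giving 24.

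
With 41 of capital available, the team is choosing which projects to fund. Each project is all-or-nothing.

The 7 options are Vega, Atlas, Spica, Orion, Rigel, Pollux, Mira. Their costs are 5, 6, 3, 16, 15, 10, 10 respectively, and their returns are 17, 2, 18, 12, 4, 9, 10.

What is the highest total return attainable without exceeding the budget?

59

Allowing fractional choices, the relaxed optimum would be about 63.8, but projects are indivisible.
Vega + Atlas + Spica + Orion + Pollux: cost 5 + 6 + 3 + 16 + 10 = 40 ≤ 41, return 17 + 2 + 18 + 12 + 9 = 58.
Vega + Spica + Orion + Mira: cost 5 + 3 + 16 + 10 = 34 ≤ 41, return 17 + 18 + 12 + 10 = 57.
Vega + Atlas + Spica + Orion + Mira: cost 5 + 6 + 3 + 16 + 10 = 40 ≤ 41, return 17 + 2 + 18 + 12 + 10 = 59.
Best is Vega, Atlas, Spica, Orion, and Mira with total return 59.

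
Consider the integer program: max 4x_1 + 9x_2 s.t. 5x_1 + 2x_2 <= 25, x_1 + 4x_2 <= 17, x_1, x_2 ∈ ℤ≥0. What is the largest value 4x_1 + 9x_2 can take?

40

(x_1,x_2)=(1,4) is feasible, giving 40.
(x_1,x_2)=(3,3) is feasible, giving 39.
(x_1,x_2)=(0,4) is feasible, giving 36.
(x_1,x_2)=(2,3) is feasible, giving 35.
The best lattice point is (1,4), giving 40.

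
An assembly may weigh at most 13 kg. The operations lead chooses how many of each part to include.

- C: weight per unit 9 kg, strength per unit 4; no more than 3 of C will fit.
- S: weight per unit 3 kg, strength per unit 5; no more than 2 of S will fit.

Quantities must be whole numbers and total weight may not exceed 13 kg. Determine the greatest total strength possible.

10

Take 2×S: weight 6 ≤ 13, strength 2·5 = 10.
S has the best ratio (5/3) and is taken to its limit of 2; remaining capacity is filled optimally with the others.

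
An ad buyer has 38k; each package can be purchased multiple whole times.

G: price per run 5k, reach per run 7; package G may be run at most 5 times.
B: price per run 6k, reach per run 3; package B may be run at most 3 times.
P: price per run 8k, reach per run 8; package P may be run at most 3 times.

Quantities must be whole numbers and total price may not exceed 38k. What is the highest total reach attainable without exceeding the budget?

4×G and 2×P: price 36 ≤ 38, reach 4·7 + 2·8 = 44.
5×G and 1×P: price 33 ≤ 38, reach 5·7 + 1·8 = 43.
Best is 44.

44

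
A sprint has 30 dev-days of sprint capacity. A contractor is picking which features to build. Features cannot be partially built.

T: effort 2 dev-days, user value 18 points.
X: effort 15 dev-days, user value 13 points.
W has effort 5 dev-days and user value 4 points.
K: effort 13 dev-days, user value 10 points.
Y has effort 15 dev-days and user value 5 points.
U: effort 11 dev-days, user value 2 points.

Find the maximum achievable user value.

This is an integer program with binary decision variables.
T + X + W: effort 2 + 15 + 5 = 22 ≤ 30, user value 18 + 13 + 4 = 35.
T + X + K: effort 2 + 15 + 13 = 30 ≤ 30, user value 18 + 13 + 10 = 41.
T + X + U: effort 2 + 15 + 11 = 28 ≤ 30, user value 18 + 13 + 2 = 33.
Best is T, X, and K with total user value 41.

41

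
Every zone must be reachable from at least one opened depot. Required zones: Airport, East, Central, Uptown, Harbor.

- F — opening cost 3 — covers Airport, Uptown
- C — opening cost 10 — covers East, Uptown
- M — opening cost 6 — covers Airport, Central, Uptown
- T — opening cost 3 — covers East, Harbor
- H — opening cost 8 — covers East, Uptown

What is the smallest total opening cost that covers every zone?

This is an integer covering problem.
The greedy cost-per-new-zone heuristic would pick F, T, and M for 12, but a cheaper cover exists.
Choose M and T: together they cover Airport, East, Central, Uptown, Harbor — every zone.
Total opening cost: 6 + 3 = 9.
No cover costs less than 9.

9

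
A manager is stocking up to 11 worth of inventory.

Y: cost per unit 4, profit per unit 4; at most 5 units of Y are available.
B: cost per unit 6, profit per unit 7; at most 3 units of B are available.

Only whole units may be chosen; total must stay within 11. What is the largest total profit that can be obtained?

11

1×Y and 1×B: cost 10 ≤ 11, profit 1·4 + 1·7 = 11.
2×Y: cost 8 ≤ 11, profit 2·4 = 8.
Best is 11.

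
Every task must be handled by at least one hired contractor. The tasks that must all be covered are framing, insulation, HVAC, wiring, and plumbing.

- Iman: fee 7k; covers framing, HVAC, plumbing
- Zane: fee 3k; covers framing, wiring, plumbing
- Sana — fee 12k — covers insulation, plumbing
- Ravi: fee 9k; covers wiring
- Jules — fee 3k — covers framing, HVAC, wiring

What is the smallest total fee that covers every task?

15

The greedy cost-per-new-task heuristic would pick Zane, Jules, and Sana for 18, but a cheaper cover exists.
Choose Sana and Jules: together they cover framing, insulation, HVAC, wiring, plumbing — every task.
Total fee: 12 + 3 = 15.
No cover costs less than 15.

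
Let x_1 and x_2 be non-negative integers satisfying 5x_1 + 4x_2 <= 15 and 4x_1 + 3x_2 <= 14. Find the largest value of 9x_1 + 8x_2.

27

(x_1,x_2)=(3,0): 5·3+4·0=15≤15, 4·3+3·0=12≤14, objective 27.
(x_1,x_2)=(2,1): 5·2+4·1=14≤15, 4·2+3·1=11≤14, objective 26.
No feasible integer point exceeds 27.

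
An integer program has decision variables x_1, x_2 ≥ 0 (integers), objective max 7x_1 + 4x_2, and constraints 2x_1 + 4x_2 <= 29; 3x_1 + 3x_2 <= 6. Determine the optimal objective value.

(x_1,x_2)=(2,0) is feasible, giving 14.
(x_1,x_2)=(1,1) is feasible, giving 11.
(x_1,x_2)=(1,0) is feasible, giving 7.
No feasible integer point exceeds 14.

14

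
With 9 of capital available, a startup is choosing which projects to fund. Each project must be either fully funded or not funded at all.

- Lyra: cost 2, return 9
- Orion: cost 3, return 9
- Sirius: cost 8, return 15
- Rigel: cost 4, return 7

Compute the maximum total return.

25

This is an integer program with binary decision variables.
Allowing fractional choices, the relaxed optimum would be about 25.5, but projects are indivisible.
Lyra + Orion + Rigel: cost 2 + 3 + 4 = 9 ≤ 9, return 9 + 9 + 7 = 25.
Lyra + Rigel: cost 2 + 4 = 6 ≤ 9, return 9 + 7 = 16.
Lyra + Orion: cost 2 + 3 = 5 ≤ 9, return 9 + 9 = 18.
Best is Lyra, Orion, and Rigel with total return 25.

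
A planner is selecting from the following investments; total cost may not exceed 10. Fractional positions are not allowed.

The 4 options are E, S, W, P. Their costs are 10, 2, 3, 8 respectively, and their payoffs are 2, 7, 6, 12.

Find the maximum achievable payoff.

19

Treat it as a binary knapsack problem.
Allowing fractional choices, the relaxed optimum would be about 20.5, but investments are indivisible.
S + W: cost 2 + 3 = 5 ≤ 10, payoff 7 + 6 = 13.
S + P: cost 2 + 8 = 10 ≤ 10, payoff 7 + 12 = 19.
P: cost 8 ≤ 10, payoff 12.
Best is S and P with total payoff 19.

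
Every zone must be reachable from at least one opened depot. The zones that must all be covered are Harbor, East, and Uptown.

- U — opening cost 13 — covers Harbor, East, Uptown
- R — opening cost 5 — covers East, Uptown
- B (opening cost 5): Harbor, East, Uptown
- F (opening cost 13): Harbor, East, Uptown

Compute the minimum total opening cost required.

B alone covers Harbor, East, Uptown — every zone.
Total opening cost: 5.
No cover costs less than 5.

5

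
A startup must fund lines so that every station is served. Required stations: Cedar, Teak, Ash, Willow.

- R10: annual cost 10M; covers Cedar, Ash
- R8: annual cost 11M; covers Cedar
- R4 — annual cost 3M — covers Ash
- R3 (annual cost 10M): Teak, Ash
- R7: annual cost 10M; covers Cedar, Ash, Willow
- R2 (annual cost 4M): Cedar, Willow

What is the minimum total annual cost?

14

This is an integer covering problem.
The greedy cost-per-new-station heuristic would pick R2, R4, and R3 for 17, but a cheaper cover exists.
Choose R3 and R2: together they cover Cedar, Teak, Ash, Willow — every station.
Total annual cost: 10 + 4 = 14.
No cover costs less than 14.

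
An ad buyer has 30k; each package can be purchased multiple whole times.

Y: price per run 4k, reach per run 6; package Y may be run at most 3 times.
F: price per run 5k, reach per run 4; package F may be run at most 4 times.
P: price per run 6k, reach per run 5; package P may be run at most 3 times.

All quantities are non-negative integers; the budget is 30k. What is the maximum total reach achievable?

Y has the best ratio (6/4); taking only Y gives at most 3×6 = 18 (stopped by the supply cap of 3).
Mixing does better — 3×Y and 3×P: price 30 ≤ 30, reach 3·6 + 3·5 = 33.

33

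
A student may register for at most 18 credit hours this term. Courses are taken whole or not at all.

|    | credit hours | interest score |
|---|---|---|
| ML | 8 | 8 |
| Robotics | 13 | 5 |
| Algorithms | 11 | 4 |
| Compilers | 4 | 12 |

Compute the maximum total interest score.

20

Take ML and Compilers: credit hours 8 + 4 = 12 ≤ 18, interest score 8 + 12 = 20.
No other feasible combination does better.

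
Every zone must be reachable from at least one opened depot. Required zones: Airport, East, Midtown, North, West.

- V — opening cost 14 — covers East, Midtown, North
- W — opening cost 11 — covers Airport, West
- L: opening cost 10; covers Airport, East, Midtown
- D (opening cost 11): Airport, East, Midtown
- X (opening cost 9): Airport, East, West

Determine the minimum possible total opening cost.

This is a weighted set-cover instance.
Choose V and X: together they cover Airport, East, Midtown, North, West — every zone.
Total opening cost: 14 + 9 = 23.
No cover costs less than 23.

23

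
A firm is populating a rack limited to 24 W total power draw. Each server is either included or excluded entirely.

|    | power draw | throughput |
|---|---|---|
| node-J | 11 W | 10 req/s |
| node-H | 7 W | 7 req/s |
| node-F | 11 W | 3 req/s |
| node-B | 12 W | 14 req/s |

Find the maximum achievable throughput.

node-J + node-H: power draw 11 + 7 = 18 ≤ 24, throughput 10 + 7 = 17.
node-J + node-B: power draw 11 + 12 = 23 ≤ 24, throughput 10 + 14 = 24.
node-H + node-B: power draw 7 + 12 = 19 ≤ 24, throughput 7 + 14 = 21.
Best is node-J and node-B with total throughput 24.

24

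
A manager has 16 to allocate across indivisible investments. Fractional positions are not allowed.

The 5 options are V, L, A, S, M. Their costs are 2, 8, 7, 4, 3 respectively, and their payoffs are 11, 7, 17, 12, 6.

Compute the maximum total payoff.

A + S + M: cost 7 + 4 + 3 = 14 ≤ 16, payoff 17 + 12 + 6 = 35.
V + A + S: cost 2 + 7 + 4 = 13 ≤ 16, payoff 11 + 17 + 12 = 40.
V + A + S + M: cost 2 + 7 + 4 + 3 = 16 ≤ 16, payoff 11 + 17 + 12 + 6 = 46.
Best is V, A, S, and M with total payoff 46.

46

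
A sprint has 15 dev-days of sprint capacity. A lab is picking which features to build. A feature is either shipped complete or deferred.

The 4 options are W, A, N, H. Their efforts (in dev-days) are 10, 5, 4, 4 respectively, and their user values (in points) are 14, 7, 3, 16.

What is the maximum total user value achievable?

30

This is a 0-1 knapsack instance.
A + N + H: effort 5 + 4 + 4 = 13 ≤ 15, user value 7 + 3 + 16 = 26.
W + H: effort 10 + 4 = 14 ≤ 15, user value 14 + 16 = 30.
Best is W and H with total user value 30.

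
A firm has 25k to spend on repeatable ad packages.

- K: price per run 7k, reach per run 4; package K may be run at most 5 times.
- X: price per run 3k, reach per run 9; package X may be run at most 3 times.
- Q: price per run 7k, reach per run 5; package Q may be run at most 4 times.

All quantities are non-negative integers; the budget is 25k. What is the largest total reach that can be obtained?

37

Take 3×X and 2×Q: price 23 ≤ 25, reach 3·9 + 2·5 = 37.
X has the best ratio (9/3) and is taken to its limit of 3; remaining capacity is filled optimally with the others.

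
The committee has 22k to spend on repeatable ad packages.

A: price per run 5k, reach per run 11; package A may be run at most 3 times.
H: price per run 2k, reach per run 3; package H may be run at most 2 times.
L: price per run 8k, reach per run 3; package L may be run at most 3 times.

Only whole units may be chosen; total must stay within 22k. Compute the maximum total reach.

Take 3×A and 2×H: price 19 ≤ 22, reach 3·11 + 2·3 = 39.
A has the best ratio (11/5) and is taken to its limit of 3; remaining capacity is filled optimally with the others.

39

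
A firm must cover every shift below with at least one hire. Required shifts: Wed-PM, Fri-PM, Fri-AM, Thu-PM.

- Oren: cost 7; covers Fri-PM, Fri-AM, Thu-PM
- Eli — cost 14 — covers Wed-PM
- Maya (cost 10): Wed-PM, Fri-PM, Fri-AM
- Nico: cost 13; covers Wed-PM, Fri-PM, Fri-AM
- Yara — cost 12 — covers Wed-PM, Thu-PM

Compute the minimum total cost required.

17

Choose Oren and Maya: together they cover Wed-PM, Fri-PM, Fri-AM, Thu-PM — every shift.
Total cost: 7 + 10 = 17.
No cover costs less than 17.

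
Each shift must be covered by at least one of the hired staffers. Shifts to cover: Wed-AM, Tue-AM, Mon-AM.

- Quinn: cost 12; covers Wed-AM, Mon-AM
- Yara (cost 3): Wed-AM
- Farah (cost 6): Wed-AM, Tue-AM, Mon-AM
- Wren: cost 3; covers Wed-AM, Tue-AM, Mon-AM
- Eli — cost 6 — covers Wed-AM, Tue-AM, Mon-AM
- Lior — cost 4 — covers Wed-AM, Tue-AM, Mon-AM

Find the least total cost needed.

Wren alone covers Wed-AM, Tue-AM, Mon-AM — every shift.
Total cost: 3.
No cover costs less than 3.

3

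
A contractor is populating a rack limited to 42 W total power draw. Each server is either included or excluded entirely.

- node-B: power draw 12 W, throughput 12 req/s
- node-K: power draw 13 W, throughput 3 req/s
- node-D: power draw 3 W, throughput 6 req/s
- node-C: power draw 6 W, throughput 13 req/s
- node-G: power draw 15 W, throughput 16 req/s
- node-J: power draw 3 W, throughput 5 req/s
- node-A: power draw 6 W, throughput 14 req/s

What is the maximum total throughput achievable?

61

node-B + node-C + node-G + node-A: power draw 12 + 6 + 15 + 6 = 39 ≤ 42, throughput 12 + 13 + 16 + 14 = 55.
node-B + node-C + node-G + node-J + node-A: power draw 12 + 6 + 15 + 3 + 6 = 42 ≤ 42, throughput 12 + 13 + 16 + 5 + 14 = 60.
node-B + node-D + node-C + node-G + node-A: power draw 12 + 3 + 6 + 15 + 6 = 42 ≤ 42, throughput 12 + 6 + 13 + 16 + 14 = 61.
Best is node-B, node-D, node-C, node-G, and node-A with total throughput 61.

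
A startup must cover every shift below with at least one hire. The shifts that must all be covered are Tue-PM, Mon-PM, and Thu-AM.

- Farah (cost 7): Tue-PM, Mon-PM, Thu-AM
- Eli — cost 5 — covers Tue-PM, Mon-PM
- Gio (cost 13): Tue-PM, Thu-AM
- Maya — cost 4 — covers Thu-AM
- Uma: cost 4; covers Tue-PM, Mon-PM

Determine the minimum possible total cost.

Farah alone covers Tue-PM, Mon-PM, Thu-AM — every shift.
Total cost: 7.

7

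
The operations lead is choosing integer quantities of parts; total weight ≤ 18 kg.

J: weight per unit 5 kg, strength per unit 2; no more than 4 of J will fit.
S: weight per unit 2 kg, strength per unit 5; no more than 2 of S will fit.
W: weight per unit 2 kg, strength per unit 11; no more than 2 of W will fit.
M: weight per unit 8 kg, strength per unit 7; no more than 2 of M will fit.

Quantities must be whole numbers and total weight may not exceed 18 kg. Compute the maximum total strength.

2×S, 2×W, and 1×M: weight 16 ≤ 18, strength 2·5 + 2·11 + 1·7 = 39.
2×J, 2×S, and 2×W: weight 18 ≤ 18, strength 2·2 + 2·5 + 2·11 = 36.
Best is 39.

39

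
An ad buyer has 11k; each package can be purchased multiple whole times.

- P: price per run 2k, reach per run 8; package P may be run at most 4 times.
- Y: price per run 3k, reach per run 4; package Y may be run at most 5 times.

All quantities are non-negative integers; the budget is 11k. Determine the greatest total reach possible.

P has the best ratio (8/2); taking only P gives at most 4×8 = 32 (stopped by the supply cap of 4).
Mixing does better — 4×P and 1×Y: price 11 ≤ 11, reach 4·8 + 1·4 = 36.

36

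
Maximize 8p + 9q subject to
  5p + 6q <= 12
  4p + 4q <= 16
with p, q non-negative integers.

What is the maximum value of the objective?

(p,q)=(0,2): 5·0+6·2=12≤12, 4·0+4·2=8≤16, objective 18.
(p,q)=(1,1): 5·1+6·1=11≤12, 4·1+4·1=8≤16, objective 17.
Maximum is 18 at (p,q)=(0,2).

18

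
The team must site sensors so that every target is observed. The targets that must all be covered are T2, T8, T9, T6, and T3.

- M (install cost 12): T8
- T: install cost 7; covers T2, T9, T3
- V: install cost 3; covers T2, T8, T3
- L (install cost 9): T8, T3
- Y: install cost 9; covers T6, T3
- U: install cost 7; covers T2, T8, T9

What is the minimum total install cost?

The greedy cost-per-new-target heuristic would pick V, T, and Y for 19, but a cheaper cover exists.
Choose Y and U: together they cover T2, T8, T9, T6, T3 — every target.
Total install cost: 9 + 7 = 16.
No cover costs less than 16.

16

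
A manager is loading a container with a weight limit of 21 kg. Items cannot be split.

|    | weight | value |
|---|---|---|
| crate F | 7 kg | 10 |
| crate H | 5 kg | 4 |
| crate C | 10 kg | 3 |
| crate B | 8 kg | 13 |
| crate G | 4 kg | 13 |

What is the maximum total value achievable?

36

Treat it as a binary knapsack problem.
crate H + crate B + crate G: weight 5 + 8 + 4 = 17 ≤ 21, value 4 + 13 + 13 = 30.
crate F + crate B + crate G: weight 7 + 8 + 4 = 19 ≤ 21, value 10 + 13 + 13 = 36.
Best is crate F, crate B, and crate G with total value 36.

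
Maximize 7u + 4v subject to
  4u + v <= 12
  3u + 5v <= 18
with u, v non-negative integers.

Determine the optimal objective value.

(u,v)=(2,2): 4·2+1·2=10≤12, 3·2+5·2=16≤18, objective 22.
(u,v)=(1,3): 4·1+1·3=7≤12, 3·1+5·3=18≤18, objective 19.
Maximum is 22 at (u,v)=(2,2).

22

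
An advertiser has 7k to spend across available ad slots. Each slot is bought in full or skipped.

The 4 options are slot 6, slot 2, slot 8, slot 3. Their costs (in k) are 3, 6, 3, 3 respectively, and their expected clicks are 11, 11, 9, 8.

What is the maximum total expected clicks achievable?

slot 6 + slot 3: cost 3 + 3 = 6 ≤ 7, expected clicks 11 + 8 = 19.
slot 8 + slot 3: cost 3 + 3 = 6 ≤ 7, expected clicks 9 + 8 = 17.
slot 6 + slot 8: cost 3 + 3 = 6 ≤ 7, expected clicks 11 + 9 = 20.
Best is slot 6 and slot 8 with total expected clicks 20.

20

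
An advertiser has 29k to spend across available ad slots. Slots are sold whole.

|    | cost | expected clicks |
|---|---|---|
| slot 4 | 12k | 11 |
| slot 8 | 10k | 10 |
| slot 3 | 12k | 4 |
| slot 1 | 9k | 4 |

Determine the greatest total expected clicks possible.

Allowing fractional choices, the relaxed optimum would be about 24.1, but ad slots are indivisible.
slot 4 + slot 8: cost 12 + 10 = 22 ≤ 29, expected clicks 11 + 10 = 21.
slot 4 + slot 1: cost 12 + 9 = 21 ≤ 29, expected clicks 11 + 4 = 15.
Best is slot 4 and slot 8 with total expected clicks 21.

21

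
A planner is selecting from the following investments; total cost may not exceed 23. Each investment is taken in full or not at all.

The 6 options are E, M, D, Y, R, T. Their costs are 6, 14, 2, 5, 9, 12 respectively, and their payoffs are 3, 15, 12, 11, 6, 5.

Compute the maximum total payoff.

38

This is a 0-1 knapsack instance.
E + M + D: cost 6 + 14 + 2 = 22 ≤ 23, payoff 3 + 15 + 12 = 30.
M + D + Y: cost 14 + 2 + 5 = 21 ≤ 23, payoff 15 + 12 + 11 = 38.
E + D + Y + R: cost 6 + 2 + 5 + 9 = 22 ≤ 23, payoff 3 + 12 + 11 + 6 = 32.
Best is M, D, and Y with total payoff 38.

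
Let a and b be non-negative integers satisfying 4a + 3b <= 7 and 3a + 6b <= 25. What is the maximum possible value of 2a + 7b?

14

(a,b)=(0,2): 4·0+3·2=6≤7, 3·0+6·2=12≤25, objective 14.
(a,b)=(1,1): 4·1+3·1=7≤7, 3·1+6·1=9≤25, objective 9.
(a,b)=(0,1): 4·0+3·1=3≤7, 3·0+6·1=6≤25, objective 7.
Maximum is 14 at (a,b)=(0,2).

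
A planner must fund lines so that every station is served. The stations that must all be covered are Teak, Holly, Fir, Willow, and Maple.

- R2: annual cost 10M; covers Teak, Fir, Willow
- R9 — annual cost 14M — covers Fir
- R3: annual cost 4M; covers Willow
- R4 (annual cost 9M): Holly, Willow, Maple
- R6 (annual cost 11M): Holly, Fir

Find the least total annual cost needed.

Choose R2 and R4: together they cover Teak, Holly, Fir, Willow, Maple — every station.
Total annual cost: 10 + 9 = 19.

19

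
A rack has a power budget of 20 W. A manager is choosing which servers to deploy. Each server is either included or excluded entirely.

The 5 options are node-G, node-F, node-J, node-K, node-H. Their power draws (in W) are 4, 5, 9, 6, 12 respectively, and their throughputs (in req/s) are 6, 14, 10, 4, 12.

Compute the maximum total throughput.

node-G + node-F + node-J: power draw 4 + 5 + 9 = 18 ≤ 20, throughput 6 + 14 + 10 = 30.
node-F + node-J + node-K: power draw 5 + 9 + 6 = 20 ≤ 20, throughput 14 + 10 + 4 = 28.
node-F + node-H: power draw 5 + 12 = 17 ≤ 20, throughput 14 + 12 = 26.
Best is node-G, node-F, and node-J with total throughput 30.

30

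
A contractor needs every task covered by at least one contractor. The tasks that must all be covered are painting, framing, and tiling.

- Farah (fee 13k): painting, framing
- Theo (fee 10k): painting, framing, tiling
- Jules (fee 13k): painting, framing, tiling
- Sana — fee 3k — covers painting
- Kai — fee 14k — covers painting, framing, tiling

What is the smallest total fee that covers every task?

Theo alone covers painting, framing, tiling — every task.
Total fee: 10.

10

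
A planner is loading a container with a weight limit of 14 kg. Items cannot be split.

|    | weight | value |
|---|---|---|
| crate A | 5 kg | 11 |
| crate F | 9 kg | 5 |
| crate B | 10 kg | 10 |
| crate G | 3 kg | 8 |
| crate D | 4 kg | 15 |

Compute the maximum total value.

crate A + crate D: weight 5 + 4 = 9 ≤ 14, value 11 + 15 = 26.
crate A + crate G + crate D: weight 5 + 3 + 4 = 12 ≤ 14, value 11 + 8 + 15 = 34.
Best is crate A, crate G, and crate D with total value 34.

34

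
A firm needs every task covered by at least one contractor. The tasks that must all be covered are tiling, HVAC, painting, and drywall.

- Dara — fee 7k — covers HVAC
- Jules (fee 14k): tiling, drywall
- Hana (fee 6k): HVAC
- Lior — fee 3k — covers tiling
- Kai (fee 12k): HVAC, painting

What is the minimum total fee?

26

This is a weighted set-cover instance.
The greedy cost-per-new-task heuristic would pick Lior, Hana, Kai, and Jules for 35, but a cheaper cover exists.
Choose Jules and Kai: together they cover tiling, HVAC, painting, drywall — every task.
Total fee: 14 + 12 = 26.
No cover costs less than 26.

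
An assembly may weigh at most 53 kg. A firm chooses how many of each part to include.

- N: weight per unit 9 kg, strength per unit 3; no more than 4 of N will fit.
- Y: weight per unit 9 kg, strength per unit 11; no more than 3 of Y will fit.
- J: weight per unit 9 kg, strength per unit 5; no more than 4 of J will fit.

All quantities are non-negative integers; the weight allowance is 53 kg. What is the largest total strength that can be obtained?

43

This is a bounded integer knapsack.
Take 3×Y and 2×J: weight 45 ≤ 53, strength 3·11 + 2·5 = 43.
Y has the best ratio (11/9) and is taken to its limit of 3; remaining capacity is filled optimally with the others.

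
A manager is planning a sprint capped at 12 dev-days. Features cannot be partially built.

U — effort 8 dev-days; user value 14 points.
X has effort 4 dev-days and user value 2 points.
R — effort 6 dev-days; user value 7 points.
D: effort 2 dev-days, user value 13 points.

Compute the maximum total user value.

Take U and D: effort 8 + 2 = 10 ≤ 12, user value 14 + 13 = 27.
No other feasible combination does better.

27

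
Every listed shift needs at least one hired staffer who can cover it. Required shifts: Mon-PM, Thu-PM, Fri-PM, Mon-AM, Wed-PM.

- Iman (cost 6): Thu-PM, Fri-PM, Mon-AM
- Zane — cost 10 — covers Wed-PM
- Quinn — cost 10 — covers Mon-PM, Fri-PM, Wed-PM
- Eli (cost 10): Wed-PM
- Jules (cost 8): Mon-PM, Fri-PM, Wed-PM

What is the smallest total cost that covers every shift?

This is a weighted set-cover instance.
Choose Iman and Jules: together they cover Mon-PM, Thu-PM, Fri-PM, Mon-AM, Wed-PM — every shift.
Total cost: 6 + 8 = 14.
No cover costs less than 14.

14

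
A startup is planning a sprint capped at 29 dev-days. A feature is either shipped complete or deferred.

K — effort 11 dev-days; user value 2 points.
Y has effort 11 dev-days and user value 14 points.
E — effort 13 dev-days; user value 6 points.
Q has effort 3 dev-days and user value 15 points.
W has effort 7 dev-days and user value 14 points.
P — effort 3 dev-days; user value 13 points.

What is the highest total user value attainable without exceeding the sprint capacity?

This is an integer program with binary decision variables.
Take Y, Q, W, and P: effort 11 + 3 + 7 + 3 = 24 ≤ 29, user value 14 + 15 + 14 + 13 = 56.
No other feasible combination does better.

56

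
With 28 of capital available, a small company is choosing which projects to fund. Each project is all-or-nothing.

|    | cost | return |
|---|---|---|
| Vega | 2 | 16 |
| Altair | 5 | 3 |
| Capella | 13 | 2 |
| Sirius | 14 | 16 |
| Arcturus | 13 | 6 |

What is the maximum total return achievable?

35

Allowing fractional choices, the relaxed optimum would be about 38.2, but projects are indivisible.
Vega + Sirius: cost 2 + 14 = 16 ≤ 28, return 16 + 16 = 32.
Vega + Altair + Sirius: cost 2 + 5 + 14 = 21 ≤ 28, return 16 + 3 + 16 = 35.
Vega + Altair + Arcturus: cost 2 + 5 + 13 = 20 ≤ 28, return 16 + 3 + 6 = 25.
Best is Vega, Altair, and Sirius with total return 35.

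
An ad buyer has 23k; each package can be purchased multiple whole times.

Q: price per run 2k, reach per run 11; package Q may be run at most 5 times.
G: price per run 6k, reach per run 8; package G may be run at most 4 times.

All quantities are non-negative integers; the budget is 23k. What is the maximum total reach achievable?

71

This is a bounded integer knapsack.
5×Q and 1×G: price 16 ≤ 23, reach 5·11 + 1·8 = 63.
5×Q and 2×G: price 22 ≤ 23, reach 5·11 + 2·8 = 71.
Best is 71.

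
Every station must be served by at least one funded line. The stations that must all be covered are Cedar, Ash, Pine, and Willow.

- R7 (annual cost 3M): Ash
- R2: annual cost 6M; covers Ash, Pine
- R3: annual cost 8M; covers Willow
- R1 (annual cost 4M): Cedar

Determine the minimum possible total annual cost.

This is a weighted set-cover instance.
The greedy cost-per-new-station heuristic would pick R7, R1, R2, and R3 for 21, but a cheaper cover exists.
Choose R2, R3, and R1: together they cover Cedar, Ash, Pine, Willow — every station.
Total annual cost: 6 + 8 + 4 = 18.
No cover costs less than 18.

18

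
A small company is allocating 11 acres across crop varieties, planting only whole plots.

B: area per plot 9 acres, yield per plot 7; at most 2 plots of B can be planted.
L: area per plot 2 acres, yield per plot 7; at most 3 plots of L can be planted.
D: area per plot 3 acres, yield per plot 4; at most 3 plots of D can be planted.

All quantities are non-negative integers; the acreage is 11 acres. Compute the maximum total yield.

This is a bounded integer knapsack.
Take 3×L and 1×D: area 9 ≤ 11, yield 3·7 + 1·4 = 25.
L has the best ratio (7/2) and is taken to its limit of 3; remaining capacity is filled optimally with the others.

25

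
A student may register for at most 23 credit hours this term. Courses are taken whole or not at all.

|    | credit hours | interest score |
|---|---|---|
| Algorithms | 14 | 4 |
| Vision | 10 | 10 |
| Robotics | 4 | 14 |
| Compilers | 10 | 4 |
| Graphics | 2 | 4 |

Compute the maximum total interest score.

28

Allowing fractional choices, the relaxed optimum would be about 30.8, but courses are indivisible.
Vision + Robotics: credit hours 10 + 4 = 14 ≤ 23, interest score 10 + 14 = 24.
Vision + Robotics + Graphics: credit hours 10 + 4 + 2 = 16 ≤ 23, interest score 10 + 14 + 4 = 28.
Robotics + Compilers + Graphics: credit hours 4 + 10 + 2 = 16 ≤ 23, interest score 14 + 4 + 4 = 22.
Best is Vision, Robotics, and Graphics with total interest score 28.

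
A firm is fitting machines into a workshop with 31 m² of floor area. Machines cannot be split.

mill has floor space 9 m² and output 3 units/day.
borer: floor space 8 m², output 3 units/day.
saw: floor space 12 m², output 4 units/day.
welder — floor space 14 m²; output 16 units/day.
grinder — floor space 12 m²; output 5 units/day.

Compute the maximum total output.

22

Allowing fractional choices, the relaxed optimum would be about 22.9, but machines are indivisible.
saw + welder: floor space 12 + 14 = 26 ≤ 31, output 4 + 16 = 20.
mill + borer + welder: floor space 9 + 8 + 14 = 31 ≤ 31, output 3 + 3 + 16 = 22.
welder + grinder: floor space 14 + 12 = 26 ≤ 31, output 16 + 5 = 21.
Best is mill, borer, and welder with total output 22.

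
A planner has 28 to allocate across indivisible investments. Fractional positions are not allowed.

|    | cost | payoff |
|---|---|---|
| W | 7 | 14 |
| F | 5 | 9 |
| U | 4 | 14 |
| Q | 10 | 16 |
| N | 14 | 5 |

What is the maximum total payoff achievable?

F + U + Q: cost 5 + 4 + 10 = 19 ≤ 28, payoff 9 + 14 + 16 = 39.
W + U + Q: cost 7 + 4 + 10 = 21 ≤ 28, payoff 14 + 14 + 16 = 44.
W + F + U + Q: cost 7 + 5 + 4 + 10 = 26 ≤ 28, payoff 14 + 9 + 14 + 16 = 53.
Best is W, F, U, and Q with total payoff 53.

53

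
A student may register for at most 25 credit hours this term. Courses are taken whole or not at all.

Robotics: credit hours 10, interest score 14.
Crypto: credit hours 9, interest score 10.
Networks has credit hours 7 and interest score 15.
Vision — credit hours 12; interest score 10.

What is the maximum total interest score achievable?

Crypto + Networks: credit hours 9 + 7 = 16 ≤ 25, interest score 10 + 15 = 25.
Robotics + Networks: credit hours 10 + 7 = 17 ≤ 25, interest score 14 + 15 = 29.
Best is Robotics and Networks with total interest score 29.

29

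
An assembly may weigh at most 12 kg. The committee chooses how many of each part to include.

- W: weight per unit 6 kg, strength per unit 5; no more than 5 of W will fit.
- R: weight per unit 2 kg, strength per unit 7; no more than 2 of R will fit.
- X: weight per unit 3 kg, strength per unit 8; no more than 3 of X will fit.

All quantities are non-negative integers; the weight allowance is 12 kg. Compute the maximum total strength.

31

This is a bounded integer knapsack.
Take 1×R and 3×X: weight 11 ≤ 12, strength 1·7 + 3·8 = 31.
No other integer combination yields more.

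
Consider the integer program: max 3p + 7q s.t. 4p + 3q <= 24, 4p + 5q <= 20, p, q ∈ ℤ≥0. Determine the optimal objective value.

(p,q)=(0,4) is feasible, giving 28.
(p,q)=(1,3) is feasible, giving 24.
No feasible integer point exceeds 28.

28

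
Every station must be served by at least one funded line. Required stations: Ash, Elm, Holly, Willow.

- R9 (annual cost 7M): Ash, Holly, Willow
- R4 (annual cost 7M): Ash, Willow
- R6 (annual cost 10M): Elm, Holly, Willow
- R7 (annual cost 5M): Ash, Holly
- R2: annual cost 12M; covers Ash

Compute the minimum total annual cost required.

This is a weighted set-cover instance.
Choose R6 and R7: together they cover Ash, Elm, Holly, Willow — every station.
Total annual cost: 10 + 5 = 15.

15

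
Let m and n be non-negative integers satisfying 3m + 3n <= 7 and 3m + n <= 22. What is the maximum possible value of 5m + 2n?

(m,n)=(2,0): 3·2+3·0=6≤7, 3·2+1·0=6≤22, objective 10.
(m,n)=(1,1): 3·1+3·1=6≤7, 3·1+1·1=4≤22, objective 7.
(m,n)=(1,0): 3·1+3·0=3≤7, 3·1+1·0=3≤22, objective 5.
The best lattice point is (2,0), giving 10.

10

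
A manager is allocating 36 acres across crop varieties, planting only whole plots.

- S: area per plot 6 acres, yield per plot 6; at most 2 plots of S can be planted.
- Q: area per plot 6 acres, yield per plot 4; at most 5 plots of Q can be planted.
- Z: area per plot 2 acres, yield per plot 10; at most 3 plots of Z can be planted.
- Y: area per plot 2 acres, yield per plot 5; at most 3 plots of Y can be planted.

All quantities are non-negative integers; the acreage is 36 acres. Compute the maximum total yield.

65

Z has the best ratio (10/2); taking only Z gives at most 3×10 = 30 (stopped by the supply cap of 3).
Mixing does better — 2×S, 2×Q, 3×Z, and 3×Y: area 36 ≤ 36, yield 2·6 + 2·4 + 3·10 + 3·5 = 65.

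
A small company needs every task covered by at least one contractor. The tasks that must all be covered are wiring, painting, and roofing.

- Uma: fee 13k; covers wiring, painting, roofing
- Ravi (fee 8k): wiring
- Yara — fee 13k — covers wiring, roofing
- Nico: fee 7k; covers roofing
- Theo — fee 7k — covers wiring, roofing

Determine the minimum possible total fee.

13

This is a weighted set-cover instance.
Uma alone covers wiring, painting, roofing — every task.
Total fee: 13.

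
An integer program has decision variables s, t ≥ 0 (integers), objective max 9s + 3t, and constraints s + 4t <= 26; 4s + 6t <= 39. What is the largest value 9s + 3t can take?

The continuous relaxation peaks at (9.75, 0) with value 87.75; rounding to a feasible lattice point costs some objective.
(s,t)=(9,0): 1·9+4·0=9≤26, 4·9+6·0=36≤39, objective 81.
(s,t)=(8,1): 1·8+4·1=12≤26, 4·8+6·1=38≤39, objective 75.
(s,t)=(8,0): 1·8+4·0=8≤26, 4·8+6·0=32≤39, objective 72.
The best lattice point is (9,0), giving 81.

81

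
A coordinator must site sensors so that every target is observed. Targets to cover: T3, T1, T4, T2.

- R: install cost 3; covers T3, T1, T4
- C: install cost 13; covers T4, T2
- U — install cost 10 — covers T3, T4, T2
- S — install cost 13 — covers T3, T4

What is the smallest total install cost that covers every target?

Choose R and U: together they cover T3, T1, T4, T2 — every target.
Total install cost: 3 + 10 = 13.
No cover costs less than 13.

13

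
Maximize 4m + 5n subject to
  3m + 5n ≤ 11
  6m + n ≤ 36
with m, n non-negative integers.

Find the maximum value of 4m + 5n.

(m,n)=(2,1): 3·2+5·1=11≤11, 6·2+1·1=13≤36, objective 13.
(m,n)=(3,0): 3·3+5·0=9≤11, 6·3+1·0=18≤36, objective 12.
(m,n)=(1,1): 3·1+5·1=8≤11, 6·1+1·1=7≤36, objective 9.
The best lattice point is (2,1), giving 13.

13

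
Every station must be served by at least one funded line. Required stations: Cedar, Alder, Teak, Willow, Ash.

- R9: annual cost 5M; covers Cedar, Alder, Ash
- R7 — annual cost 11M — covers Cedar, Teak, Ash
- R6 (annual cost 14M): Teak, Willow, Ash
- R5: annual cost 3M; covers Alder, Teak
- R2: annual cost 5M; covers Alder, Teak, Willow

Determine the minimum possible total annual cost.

10

This is an integer covering problem.
The greedy cost-per-new-station heuristic would pick R5, R9, and R2 for 13, but a cheaper cover exists.
Choose R9 and R2: together they cover Cedar, Alder, Teak, Willow, Ash — every station.
Total annual cost: 5 + 5 = 10.
No cover costs less than 10.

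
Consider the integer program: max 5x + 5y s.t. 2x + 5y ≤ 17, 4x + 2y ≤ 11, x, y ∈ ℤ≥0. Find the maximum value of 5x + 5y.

20

(x,y)=(1,3): 2·1+5·3=17≤17, 4·1+2·3=10≤11, objective 20.
(x,y)=(1,2): 2·1+5·2=12≤17, 4·1+2·2=8≤11, objective 15.
(x,y)=(2,1): 2·2+5·1=9≤17, 4·2+2·1=10≤11, objective 15.
No feasible integer point exceeds 20.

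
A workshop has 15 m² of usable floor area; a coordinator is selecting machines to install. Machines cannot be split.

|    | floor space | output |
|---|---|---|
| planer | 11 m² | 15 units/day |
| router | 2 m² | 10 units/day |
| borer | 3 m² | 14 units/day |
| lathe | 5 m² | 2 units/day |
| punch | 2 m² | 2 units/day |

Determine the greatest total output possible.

Allowing fractional choices, the relaxed optimum would be about 37.6, but machines are indivisible.
router + borer + lathe + punch: floor space 2 + 3 + 5 + 2 = 12 ≤ 15, output 10 + 14 + 2 + 2 = 28.
planer + borer: floor space 11 + 3 = 14 ≤ 15, output 15 + 14 = 29.
Best is planer and borer with total output 29.

29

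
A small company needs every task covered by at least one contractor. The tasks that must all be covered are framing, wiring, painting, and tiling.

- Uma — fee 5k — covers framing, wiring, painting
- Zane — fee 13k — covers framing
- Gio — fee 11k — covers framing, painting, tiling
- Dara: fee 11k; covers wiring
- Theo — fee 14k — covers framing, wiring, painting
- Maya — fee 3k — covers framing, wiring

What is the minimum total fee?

The greedy cost-per-new-task heuristic would pick Maya, Uma, and Gio for 19, but a cheaper cover exists.
Choose Gio and Maya: together they cover framing, wiring, painting, tiling — every task.
Total fee: 11 + 3 = 14.
No cover costs less than 14.

14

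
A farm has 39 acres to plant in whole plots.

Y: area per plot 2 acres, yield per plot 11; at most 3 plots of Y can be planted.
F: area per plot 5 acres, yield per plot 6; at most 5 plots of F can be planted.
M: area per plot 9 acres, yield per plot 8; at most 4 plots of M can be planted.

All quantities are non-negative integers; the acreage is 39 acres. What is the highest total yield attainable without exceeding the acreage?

67

This is a bounded integer knapsack.
Y has the best ratio (11/2); taking only Y gives at most 3×11 = 33 (stopped by the supply cap of 3).
Mixing does better — 3×Y, 3×F, and 2×M: area 39 ≤ 39, yield 3·11 + 3·6 + 2·8 = 67.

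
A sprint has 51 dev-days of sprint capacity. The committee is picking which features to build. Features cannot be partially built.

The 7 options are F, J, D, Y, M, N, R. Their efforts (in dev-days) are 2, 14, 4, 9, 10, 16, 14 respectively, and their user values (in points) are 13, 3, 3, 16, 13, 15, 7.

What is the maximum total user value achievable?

64

This is an integer program with binary decision variables.
F + Y + M + N + R: effort 2 + 9 + 10 + 16 + 14 = 51 ≤ 51, user value 13 + 16 + 13 + 15 + 7 = 64.
F + J + Y + M + N: effort 2 + 14 + 9 + 10 + 16 = 51 ≤ 51, user value 13 + 3 + 16 + 13 + 15 = 60.
F + D + Y + M + N: effort 2 + 4 + 9 + 10 + 16 = 41 ≤ 51, user value 13 + 3 + 16 + 13 + 15 = 60.
Best is F, Y, M, N, and R with total user value 64.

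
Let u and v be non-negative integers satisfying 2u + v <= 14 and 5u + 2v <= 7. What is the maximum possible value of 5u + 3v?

Relaxing integrality, the LP optimum is 10.50 at (u,v) = (0, 3.5), which is not an integer point.
(u,v)=(0,3): 2·0+1·3=3≤14, 5·0+2·3=6≤7, objective 9.
(u,v)=(0,2): 2·0+1·2=2≤14, 5·0+2·2=4≤7, objective 6.
Maximum is 9 at (u,v)=(0,3).

9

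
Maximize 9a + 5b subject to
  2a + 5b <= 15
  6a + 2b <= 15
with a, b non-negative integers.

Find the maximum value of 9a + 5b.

23

(a,b)=(2,1): 2·2+5·1=9≤15, 6·2+2·1=14≤15, objective 23.
(a,b)=(1,2): 2·1+5·2=12≤15, 6·1+2·2=10≤15, objective 19.
No feasible integer point exceeds 23.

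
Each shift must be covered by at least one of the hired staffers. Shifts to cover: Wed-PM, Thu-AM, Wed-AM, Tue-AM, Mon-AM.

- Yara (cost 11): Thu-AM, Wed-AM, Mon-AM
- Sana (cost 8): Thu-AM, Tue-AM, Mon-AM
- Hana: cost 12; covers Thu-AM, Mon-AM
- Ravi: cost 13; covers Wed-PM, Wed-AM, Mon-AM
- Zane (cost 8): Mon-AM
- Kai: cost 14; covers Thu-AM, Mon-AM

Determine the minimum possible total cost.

This is a weighted set-cover instance.
Choose Sana and Ravi: together they cover Wed-PM, Thu-AM, Wed-AM, Tue-AM, Mon-AM — every shift.
Total cost: 8 + 13 = 21.
No cover costs less than 21.

21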